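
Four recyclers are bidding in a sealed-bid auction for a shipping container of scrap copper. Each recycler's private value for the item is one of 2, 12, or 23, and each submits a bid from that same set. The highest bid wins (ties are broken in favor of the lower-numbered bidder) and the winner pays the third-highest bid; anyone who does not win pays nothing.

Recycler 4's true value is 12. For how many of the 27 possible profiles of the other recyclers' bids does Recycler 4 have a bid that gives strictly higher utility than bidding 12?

Others bid (2, 2, 12): truth gives 0; bid 23 gives 10 > 0. Violating.
Others bid (2, 12, 2): truth gives 0; bid 23 gives 10 > 0. Violating.
Others bid (12, 2, 2): truth gives 0; bid 23 gives 10 > 0. Violating.
Others bid (2, 2, 2): truth gives 10; no alternative beats it.
Others bid (2, 2, 23): truth gives 0; no alternative beats it.
(Checking all 27 profiles: 3 have a profitable deviation, 24 do not.)

3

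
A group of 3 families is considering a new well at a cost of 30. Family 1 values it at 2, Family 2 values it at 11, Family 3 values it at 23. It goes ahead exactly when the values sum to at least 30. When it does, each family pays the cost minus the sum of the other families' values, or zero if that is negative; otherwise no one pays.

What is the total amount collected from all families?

22

Total value 36 ≥ cost 30, so it is built.
Family 1: others sum to 34; max(0, 30 - 34) = 0.
Family 2: others sum to 25; max(0, 30 - 25) = 5.
Family 3: others sum to 13; max(0, 30 - 13) = 17.
Total collected = 0 + 5 + 17 = 22.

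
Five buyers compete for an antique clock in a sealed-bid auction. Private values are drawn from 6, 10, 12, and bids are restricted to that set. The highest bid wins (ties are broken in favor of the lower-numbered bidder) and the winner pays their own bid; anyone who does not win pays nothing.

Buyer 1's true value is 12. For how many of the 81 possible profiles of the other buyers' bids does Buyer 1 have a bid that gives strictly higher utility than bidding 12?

Others bid (6, 6, 6, 6): truth gives 0; bid 6 gives 6 > 0. Violating.
Others bid (6, 6, 6, 10): truth gives 0; bid 10 gives 2 > 0. Violating.
Others bid (6, 6, 10, 6): truth gives 0; bid 10 gives 2 > 0. Violating.
Others bid (6, 6, 10, 10): truth gives 0; bid 10 gives 2 > 0. Violating.
Others bid (6, 6, 6, 12): truth gives 0; no alternative beats it.
Others bid (6, 6, 10, 12): truth gives 0; no alternative beats it.
(Checking all 81 profiles: 16 have a profitable deviation, 65 do not.)

16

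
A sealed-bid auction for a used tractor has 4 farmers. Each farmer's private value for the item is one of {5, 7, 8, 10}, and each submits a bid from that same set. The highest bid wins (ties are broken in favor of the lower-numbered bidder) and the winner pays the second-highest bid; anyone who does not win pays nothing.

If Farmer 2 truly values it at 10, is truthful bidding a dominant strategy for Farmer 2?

Yes

Check each profile of the others' bids and compare truth against every alternative bid.
Others bid (8, 5, 5): truth gives 2, best alternative gives 0.
Others bid (8, 5, 7): truth gives 2, best alternative gives 0.
Others bid (8, 5, 8): truth gives 2, best alternative gives 0.
Others bid (8, 7, 5): truth gives 2, best alternative gives 0.
Others bid (8, 7, 7): truth gives 2, best alternative gives 0.
Others bid (8, 7, 8): truth gives 2, best alternative gives 0.
(Remaining 58 profiles checked similarly; truth is weakly best in each.)
In every case the truthful bid is at least as good as any alternative, so it is a dominant strategy.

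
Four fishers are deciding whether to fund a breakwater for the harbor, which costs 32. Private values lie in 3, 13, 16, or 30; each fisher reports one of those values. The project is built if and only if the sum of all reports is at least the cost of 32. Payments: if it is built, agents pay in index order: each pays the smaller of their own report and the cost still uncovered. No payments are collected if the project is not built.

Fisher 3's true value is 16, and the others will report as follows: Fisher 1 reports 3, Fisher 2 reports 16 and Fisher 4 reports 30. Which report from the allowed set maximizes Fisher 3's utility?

3

Report 3: project built, pays 3, utility 16 - 3 = 13.
Report 13: project built, pays 13, utility 16 - 13 = 3.
Report 16: project built, pays 13, utility 16 - 13 = 3.
Report 30: project built, pays 13, utility 16 - 13 = 3.
The best choice is 3 with utility 13.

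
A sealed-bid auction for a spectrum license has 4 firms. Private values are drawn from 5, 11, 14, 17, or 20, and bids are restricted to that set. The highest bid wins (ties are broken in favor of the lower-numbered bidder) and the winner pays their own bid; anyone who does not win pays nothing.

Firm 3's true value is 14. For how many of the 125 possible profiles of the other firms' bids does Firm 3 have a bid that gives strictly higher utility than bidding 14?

Others bid (5, 5, 5): truth gives 0; bid 11 gives 3 > 0. Violating.
Others bid (5, 5, 11): truth gives 0; bid 11 gives 3 > 0. Violating.
Others bid (5, 5, 14): truth gives 0; no alternative beats it.
Others bid (5, 5, 17): truth gives 0; no alternative beats it.
(Checking all 125 profiles: 2 have a profitable deviation, 123 do not.)

2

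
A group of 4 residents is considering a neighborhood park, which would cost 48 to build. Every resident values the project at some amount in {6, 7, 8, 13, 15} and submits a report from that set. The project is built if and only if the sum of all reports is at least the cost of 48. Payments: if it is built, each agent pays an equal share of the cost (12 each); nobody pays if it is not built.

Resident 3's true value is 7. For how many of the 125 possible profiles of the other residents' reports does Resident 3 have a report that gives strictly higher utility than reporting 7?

Others report (13, 13, 15): truth gives -5; report 6 gives 0 > -5. Violating.
Others report (13, 15, 13): truth gives -5; report 6 gives 0 > -5. Violating.
Others report (15, 13, 13): truth gives -5; report 6 gives 0 > -5. Violating.
Others report (6, 6, 6): truth gives 0; no alternative beats it.
Others report (6, 6, 7): truth gives 0; no alternative beats it.
(Checking all 125 profiles: 3 have a profitable deviation, 122 do not.)

3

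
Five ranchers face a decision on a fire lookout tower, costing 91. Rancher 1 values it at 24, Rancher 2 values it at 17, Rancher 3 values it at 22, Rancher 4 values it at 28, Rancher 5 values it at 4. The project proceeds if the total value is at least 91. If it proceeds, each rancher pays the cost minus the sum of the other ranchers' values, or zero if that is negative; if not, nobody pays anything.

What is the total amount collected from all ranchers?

Total value 95 ≥ cost 91, so it is built.
Rancher 1: others sum to 71; max(0, 91 - 71) = 20.
Rancher 2: others sum to 78; max(0, 91 - 78) = 13.
Rancher 3: others sum to 73; max(0, 91 - 73) = 18.
Rancher 4: others sum to 67; max(0, 91 - 67) = 24.
Rancher 5: others sum to 91; max(0, 91 - 91) = 0.
Total collected = 20 + 13 + 18 + 24 + 0 = 75.

75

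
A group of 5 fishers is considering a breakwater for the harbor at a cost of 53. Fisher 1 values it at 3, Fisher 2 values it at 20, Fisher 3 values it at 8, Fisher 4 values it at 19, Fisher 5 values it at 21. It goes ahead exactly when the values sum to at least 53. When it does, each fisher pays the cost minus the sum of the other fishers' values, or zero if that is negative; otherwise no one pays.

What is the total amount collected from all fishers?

6

Total value 71 ≥ cost 53, so it is built.
Fisher 1: others sum to 68; max(0, 53 - 68) = 0.
Fisher 2: others sum to 51; max(0, 53 - 51) = 2.
Fisher 3: others sum to 63; max(0, 53 - 63) = 0.
Fisher 4: others sum to 52; max(0, 53 - 52) = 1.
Fisher 5: others sum to 50; max(0, 53 - 50) = 3.
Total collected = 0 + 2 + 0 + 1 + 3 = 6.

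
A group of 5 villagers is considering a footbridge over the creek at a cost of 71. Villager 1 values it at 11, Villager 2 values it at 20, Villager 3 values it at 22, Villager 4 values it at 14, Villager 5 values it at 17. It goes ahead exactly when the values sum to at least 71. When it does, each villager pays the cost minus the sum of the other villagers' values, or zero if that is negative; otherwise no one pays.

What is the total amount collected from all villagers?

Total value 84 ≥ cost 71, so it is built.
Villager 1: others sum to 73; max(0, 71 - 73) = 0.
Villager 2: others sum to 64; max(0, 71 - 64) = 7.
Villager 3: others sum to 62; max(0, 71 - 62) = 9.
Villager 4: others sum to 70; max(0, 71 - 70) = 1.
Villager 5: others sum to 67; max(0, 71 - 67) = 4.
Total collected = 0 + 7 + 9 + 1 + 4 = 21.

21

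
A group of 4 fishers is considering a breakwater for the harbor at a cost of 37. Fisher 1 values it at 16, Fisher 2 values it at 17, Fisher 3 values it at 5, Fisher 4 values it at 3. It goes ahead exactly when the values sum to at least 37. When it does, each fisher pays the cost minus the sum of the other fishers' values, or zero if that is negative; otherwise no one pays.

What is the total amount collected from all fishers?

Total value 41 ≥ cost 37, so it is built.
Fisher 1: others sum to 25; max(0, 37 - 25) = 12.
Fisher 2: others sum to 24; max(0, 37 - 24) = 13.
Fisher 3: others sum to 36; max(0, 37 - 36) = 1.
Fisher 4: others sum to 38; max(0, 37 - 38) = 0.
Total collected = 12 + 13 + 1 + 0 = 26.

26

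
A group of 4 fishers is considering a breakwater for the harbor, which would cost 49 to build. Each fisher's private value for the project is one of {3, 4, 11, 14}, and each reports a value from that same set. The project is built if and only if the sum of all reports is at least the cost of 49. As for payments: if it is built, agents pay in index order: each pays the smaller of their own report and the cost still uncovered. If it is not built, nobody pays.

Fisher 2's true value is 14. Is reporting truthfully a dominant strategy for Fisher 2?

Consider the case where Fisher 1 reports 11, Fisher 3 reports 14 and Fisher 4 reports 14.
Truthful report 14: project built, pays 14, utility 14 - 14 = 0.
Report 11 instead: project built, pays 11, utility 14 - 11 = 3.
Since 3 > 0, reporting 11 is strictly better here, so truthful reporting is not dominant.

No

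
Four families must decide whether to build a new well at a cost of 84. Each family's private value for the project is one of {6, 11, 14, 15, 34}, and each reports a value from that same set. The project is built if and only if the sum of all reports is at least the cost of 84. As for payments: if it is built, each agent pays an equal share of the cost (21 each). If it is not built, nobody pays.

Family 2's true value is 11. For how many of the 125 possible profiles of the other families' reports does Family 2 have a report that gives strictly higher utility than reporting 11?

3

Others report (6, 34, 34): truth gives -10; report 6 gives 0 > -10. Violating.
Others report (34, 6, 34): truth gives -10; report 6 gives 0 > -10. Violating.
Others report (34, 34, 6): truth gives -10; report 6 gives 0 > -10. Violating.
Others report (6, 6, 6): truth gives 0; no alternative beats it.
Others report (6, 6, 11): truth gives 0; no alternative beats it.
(Checking all 125 profiles: 3 have a profitable deviation, 122 do not.)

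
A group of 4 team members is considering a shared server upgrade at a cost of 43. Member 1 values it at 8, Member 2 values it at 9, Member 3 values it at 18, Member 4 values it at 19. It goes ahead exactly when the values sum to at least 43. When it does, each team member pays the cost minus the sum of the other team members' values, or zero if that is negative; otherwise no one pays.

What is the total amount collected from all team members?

Total value 54 ≥ cost 43, so it is built.
Member 1: others sum to 46; max(0, 43 - 46) = 0.
Member 2: others sum to 45; max(0, 43 - 45) = 0.
Member 3: others sum to 36; max(0, 43 - 36) = 7.
Member 4: others sum to 35; max(0, 43 - 35) = 8.
Total collected = 0 + 0 + 7 + 8 = 15.

15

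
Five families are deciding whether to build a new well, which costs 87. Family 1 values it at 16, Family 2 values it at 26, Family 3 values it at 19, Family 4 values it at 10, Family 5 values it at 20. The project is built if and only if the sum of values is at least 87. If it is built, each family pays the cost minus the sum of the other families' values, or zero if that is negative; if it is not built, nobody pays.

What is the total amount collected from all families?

71

Total value 91 ≥ cost 87, so it is built.
Family 1: others sum to 75; max(0, 87 - 75) = 12.
Family 2: others sum to 65; max(0, 87 - 65) = 22.
Family 3: others sum to 72; max(0, 87 - 72) = 15.
Family 4: others sum to 81; max(0, 87 - 81) = 6.
Family 5: others sum to 71; max(0, 87 - 71) = 16.
Total collected = 12 + 22 + 15 + 6 + 16 = 71.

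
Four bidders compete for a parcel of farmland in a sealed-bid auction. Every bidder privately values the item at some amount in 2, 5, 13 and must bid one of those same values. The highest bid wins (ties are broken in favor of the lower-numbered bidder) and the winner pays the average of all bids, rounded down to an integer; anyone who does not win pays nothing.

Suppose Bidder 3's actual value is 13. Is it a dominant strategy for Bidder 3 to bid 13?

No

Consider the case where Bidder 1 bids 2, Bidder 2 bids 2 and Bidder 4 bids 2.
Truthful bid 13: wins, pays 4, utility 13 - 4 = 9.
Bid 5 instead: wins, pays 2, utility 13 - 2 = 11.
Since 11 > 9, bidding 5 is strictly better here, so truthful bidding is not dominant.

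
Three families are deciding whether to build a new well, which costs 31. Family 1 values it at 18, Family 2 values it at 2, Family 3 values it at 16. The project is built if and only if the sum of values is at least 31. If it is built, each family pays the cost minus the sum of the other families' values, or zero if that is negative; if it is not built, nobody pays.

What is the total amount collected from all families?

24

Total value 36 ≥ cost 31, so it is built.
Family 1: others sum to 18; max(0, 31 - 18) = 13.
Family 2: others sum to 34; max(0, 31 - 34) = 0.
Family 3: others sum to 20; max(0, 31 - 20) = 11.
Total collected = 13 + 0 + 11 = 24.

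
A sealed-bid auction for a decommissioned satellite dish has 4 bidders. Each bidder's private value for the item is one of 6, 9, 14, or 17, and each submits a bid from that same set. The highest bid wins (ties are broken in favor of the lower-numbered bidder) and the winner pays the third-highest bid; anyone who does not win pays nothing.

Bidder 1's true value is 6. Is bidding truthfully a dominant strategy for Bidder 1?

Yes

Check each profile of the others' bids and compare truth against every alternative bid.
Others bid (6, 9, 9): truth gives 0, best alternative gives -3.
Others bid (9, 6, 9): truth gives 0, best alternative gives -3.
Others bid (9, 9, 6): truth gives 0, best alternative gives -3.
Others bid (9, 9, 9): truth gives 0, best alternative gives -3.
Others bid (6, 6, 6): truth gives 0, best alternative gives 0.
Others bid (6, 6, 9): truth gives 0, best alternative gives 0.
(Remaining 58 profiles checked similarly; truth is weakly best in each.)
In every case the truthful bid is at least as good as any alternative, so it is a dominant strategy.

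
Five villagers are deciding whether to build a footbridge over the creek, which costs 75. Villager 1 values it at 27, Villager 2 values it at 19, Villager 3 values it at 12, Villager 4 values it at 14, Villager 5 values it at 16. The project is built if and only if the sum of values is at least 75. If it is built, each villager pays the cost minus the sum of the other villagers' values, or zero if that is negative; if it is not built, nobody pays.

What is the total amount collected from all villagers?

24

Total value 88 ≥ cost 75, so it is built.
Villager 1: others sum to 61; max(0, 75 - 61) = 14.
Villager 2: others sum to 69; max(0, 75 - 69) = 6.
Villager 3: others sum to 76; max(0, 75 - 76) = 0.
Villager 4: others sum to 74; max(0, 75 - 74) = 1.
Villager 5: others sum to 72; max(0, 75 - 72) = 3.
Total collected = 14 + 6 + 0 + 1 + 3 = 24.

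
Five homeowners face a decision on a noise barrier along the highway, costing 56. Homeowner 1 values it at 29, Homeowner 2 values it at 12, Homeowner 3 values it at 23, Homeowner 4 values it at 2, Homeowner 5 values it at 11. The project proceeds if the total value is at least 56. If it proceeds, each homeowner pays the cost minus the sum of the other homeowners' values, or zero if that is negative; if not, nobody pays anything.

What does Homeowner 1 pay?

Total value 77 ≥ cost 56, so the project is built.
The other homeowners' values sum to 48.
Cost minus that sum is 56 - 48 = 8.

8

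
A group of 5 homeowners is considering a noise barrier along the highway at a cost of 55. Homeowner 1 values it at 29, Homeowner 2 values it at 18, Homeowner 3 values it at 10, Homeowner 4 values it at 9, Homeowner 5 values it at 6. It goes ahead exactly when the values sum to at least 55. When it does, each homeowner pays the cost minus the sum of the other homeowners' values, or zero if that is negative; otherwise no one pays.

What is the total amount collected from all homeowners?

13

Total value 72 ≥ cost 55, so it is built.
Homeowner 1: others sum to 43; max(0, 55 - 43) = 12.
Homeowner 2: others sum to 54; max(0, 55 - 54) = 1.
Homeowner 3: others sum to 62; max(0, 55 - 62) = 0.
Homeowner 4: others sum to 63; max(0, 55 - 63) = 0.
Homeowner 5: others sum to 66; max(0, 55 - 66) = 0.
Total collected = 12 + 1 + 0 + 0 + 0 = 13.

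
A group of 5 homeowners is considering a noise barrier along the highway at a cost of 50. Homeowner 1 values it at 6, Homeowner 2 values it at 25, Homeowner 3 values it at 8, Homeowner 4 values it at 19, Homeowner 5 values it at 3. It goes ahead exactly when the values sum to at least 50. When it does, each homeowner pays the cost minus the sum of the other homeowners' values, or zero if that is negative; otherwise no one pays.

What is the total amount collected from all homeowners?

Total value 61 ≥ cost 50, so it is built.
Homeowner 1: others sum to 55; max(0, 50 - 55) = 0.
Homeowner 2: others sum to 36; max(0, 50 - 36) = 14.
Homeowner 3: others sum to 53; max(0, 50 - 53) = 0.
Homeowner 4: others sum to 42; max(0, 50 - 42) = 8.
Homeowner 5: others sum to 58; max(0, 50 - 58) = 0.
Total collected = 0 + 14 + 0 + 8 + 0 = 22.

22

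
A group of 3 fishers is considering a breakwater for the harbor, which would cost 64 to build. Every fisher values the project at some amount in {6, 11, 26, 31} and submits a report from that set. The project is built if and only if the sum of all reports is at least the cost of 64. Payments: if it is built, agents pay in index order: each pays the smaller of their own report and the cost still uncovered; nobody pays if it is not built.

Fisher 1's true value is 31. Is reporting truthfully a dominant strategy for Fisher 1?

Consider the case where Fisher 2 reports 11 and Fisher 3 reports 31.
Truthful report 31: project built, pays 31, utility 31 - 31 = 0.
Report 26 instead: project built, pays 26, utility 31 - 26 = 5.
Since 5 > 0, reporting 26 is strictly better here, so truthful reporting is not dominant.

No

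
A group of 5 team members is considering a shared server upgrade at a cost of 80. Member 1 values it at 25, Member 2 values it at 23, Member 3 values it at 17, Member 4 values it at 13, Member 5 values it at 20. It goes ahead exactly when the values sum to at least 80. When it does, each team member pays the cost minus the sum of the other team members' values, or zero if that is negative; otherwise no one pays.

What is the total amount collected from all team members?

Total value 98 ≥ cost 80, so it is built.
Member 1: others sum to 73; max(0, 80 - 73) = 7.
Member 2: others sum to 75; max(0, 80 - 75) = 5.
Member 3: others sum to 81; max(0, 80 - 81) = 0.
Member 4: others sum to 85; max(0, 80 - 85) = 0.
Member 5: others sum to 78; max(0, 80 - 78) = 2.
Total collected = 7 + 5 + 0 + 0 + 2 = 14.

14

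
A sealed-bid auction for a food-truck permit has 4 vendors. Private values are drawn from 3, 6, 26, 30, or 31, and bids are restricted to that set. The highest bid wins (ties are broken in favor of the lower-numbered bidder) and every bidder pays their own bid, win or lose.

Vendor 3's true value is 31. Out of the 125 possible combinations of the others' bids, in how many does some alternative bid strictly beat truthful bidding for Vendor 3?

Others bid (3, 3, 3): truth gives 0; bid 6 gives 25 > 0. Violating.
Others bid (3, 3, 6): truth gives 0; bid 6 gives 25 > 0. Violating.
Others bid (3, 3, 26): truth gives 0; bid 26 gives 5 > 0. Violating.
Others bid (3, 3, 30): truth gives 0; bid 30 gives 1 > 0. Violating.
Others bid (3, 3, 31): truth gives 0; no alternative beats it.
Others bid (3, 6, 31): truth gives 0; no alternative beats it.
(Checking all 125 profiles: 81 have a profitable deviation, 44 do not.)

81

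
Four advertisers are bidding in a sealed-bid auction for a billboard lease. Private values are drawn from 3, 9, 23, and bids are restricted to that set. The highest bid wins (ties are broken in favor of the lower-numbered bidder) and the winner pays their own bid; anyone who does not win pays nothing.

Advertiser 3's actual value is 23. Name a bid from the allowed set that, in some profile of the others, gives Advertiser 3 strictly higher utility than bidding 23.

9

Suppose Advertiser 1 bids 3, Advertiser 2 bids 3 and Advertiser 4 bids 3.
Bid 23: wins, pays 23, utility 23 - 23 = 0.
Bid 9: wins, pays 9, utility 23 - 9 = 14.
So bidding 9 beats truth here (14 > 0).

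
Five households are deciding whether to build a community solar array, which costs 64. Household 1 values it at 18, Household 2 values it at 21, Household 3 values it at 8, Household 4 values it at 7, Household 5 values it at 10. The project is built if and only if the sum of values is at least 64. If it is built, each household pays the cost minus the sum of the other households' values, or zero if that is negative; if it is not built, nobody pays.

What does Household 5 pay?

10

Total value 64 ≥ cost 64, so the project is built.
The other households' values sum to 54.
Cost minus that sum is 64 - 54 = 10.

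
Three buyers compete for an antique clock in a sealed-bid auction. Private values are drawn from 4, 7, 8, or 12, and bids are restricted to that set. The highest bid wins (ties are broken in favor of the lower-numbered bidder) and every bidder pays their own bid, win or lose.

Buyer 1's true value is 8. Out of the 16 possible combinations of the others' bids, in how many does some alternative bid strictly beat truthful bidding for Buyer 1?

Others bid (4, 4): truth gives 0; bid 4 gives 4 > 0. Violating.
Others bid (4, 7): truth gives 0; bid 7 gives 1 > 0. Violating.
Others bid (4, 12): truth gives -8; bid 4 gives -4 > -8. Violating.
Others bid (7, 4): truth gives 0; bid 7 gives 1 > 0. Violating.
Others bid (4, 8): truth gives 0; no alternative beats it.
Others bid (7, 8): truth gives 0; no alternative beats it.
(Checking all 16 profiles: 11 have a profitable deviation, 5 do not.)

11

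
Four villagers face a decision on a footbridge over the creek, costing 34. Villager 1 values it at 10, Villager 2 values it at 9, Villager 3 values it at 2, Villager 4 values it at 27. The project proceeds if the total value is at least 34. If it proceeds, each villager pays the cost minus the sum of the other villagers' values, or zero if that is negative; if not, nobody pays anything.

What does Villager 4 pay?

Total value 48 ≥ cost 34, so the project is built.
The other villagers' values sum to 21.
Cost minus that sum is 34 - 21 = 13.

13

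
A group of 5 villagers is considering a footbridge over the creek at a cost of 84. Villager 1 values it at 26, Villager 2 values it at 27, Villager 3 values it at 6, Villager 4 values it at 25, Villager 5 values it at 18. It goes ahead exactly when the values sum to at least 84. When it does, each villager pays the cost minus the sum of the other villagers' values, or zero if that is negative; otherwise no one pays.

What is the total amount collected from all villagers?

24

Total value 102 ≥ cost 84, so it is built.
Villager 1: others sum to 76; max(0, 84 - 76) = 8.
Villager 2: others sum to 75; max(0, 84 - 75) = 9.
Villager 3: others sum to 96; max(0, 84 - 96) = 0.
Villager 4: others sum to 77; max(0, 84 - 77) = 7.
Villager 5: others sum to 84; max(0, 84 - 84) = 0.
Total collected = 8 + 9 + 0 + 7 + 0 = 24.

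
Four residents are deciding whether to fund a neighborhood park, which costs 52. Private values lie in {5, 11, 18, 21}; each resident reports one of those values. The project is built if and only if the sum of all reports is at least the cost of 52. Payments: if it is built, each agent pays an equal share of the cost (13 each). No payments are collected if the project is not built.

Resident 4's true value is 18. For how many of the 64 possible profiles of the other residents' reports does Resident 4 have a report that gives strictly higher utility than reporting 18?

Others report (5, 5, 21): truth gives 0; report 21 gives 5 > 0. Violating.
Others report (5, 21, 5): truth gives 0; report 21 gives 5 > 0. Violating.
Others report (11, 11, 11): truth gives 0; report 21 gives 5 > 0. Violating.
Others report (21, 5, 5): truth gives 0; report 21 gives 5 > 0. Violating.
Others report (5, 5, 5): truth gives 0; no alternative beats it.
Others report (5, 5, 11): truth gives 0; no alternative beats it.
(Checking all 64 profiles: 4 have a profitable deviation, 60 do not.)

4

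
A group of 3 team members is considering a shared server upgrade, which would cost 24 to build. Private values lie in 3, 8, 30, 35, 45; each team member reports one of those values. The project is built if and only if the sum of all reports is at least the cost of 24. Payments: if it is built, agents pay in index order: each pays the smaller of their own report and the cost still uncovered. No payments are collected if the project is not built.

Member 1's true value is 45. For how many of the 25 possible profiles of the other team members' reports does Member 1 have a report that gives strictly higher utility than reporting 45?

Others report (3, 30): truth gives 21; report 3 gives 42 > 21. Violating.
Others report (3, 35): truth gives 21; report 3 gives 42 > 21. Violating.
Others report (3, 45): truth gives 21; report 3 gives 42 > 21. Violating.
Others report (8, 8): truth gives 21; report 8 gives 37 > 21. Violating.
Others report (3, 3): truth gives 21; no alternative beats it.
Others report (3, 8): truth gives 21; no alternative beats it.
(Checking all 25 profiles: 22 have a profitable deviation, 3 do not.)

22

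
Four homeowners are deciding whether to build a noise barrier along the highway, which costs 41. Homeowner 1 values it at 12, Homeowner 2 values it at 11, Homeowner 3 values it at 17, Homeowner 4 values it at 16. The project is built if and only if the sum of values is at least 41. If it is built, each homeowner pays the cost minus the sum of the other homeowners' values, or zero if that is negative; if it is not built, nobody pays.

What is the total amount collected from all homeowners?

Total value 56 ≥ cost 41, so it is built.
Homeowner 1: others sum to 44; max(0, 41 - 44) = 0.
Homeowner 2: others sum to 45; max(0, 41 - 45) = 0.
Homeowner 3: others sum to 39; max(0, 41 - 39) = 2.
Homeowner 4: others sum to 40; max(0, 41 - 40) = 1.
Total collected = 0 + 0 + 2 + 1 = 3.

3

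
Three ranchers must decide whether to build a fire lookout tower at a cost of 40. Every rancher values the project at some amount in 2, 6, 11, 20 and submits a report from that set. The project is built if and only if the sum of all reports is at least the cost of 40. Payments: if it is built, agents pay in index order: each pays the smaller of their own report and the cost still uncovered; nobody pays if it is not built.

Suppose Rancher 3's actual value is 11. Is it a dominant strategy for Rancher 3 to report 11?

Yes

Check each profile of the others' reports and compare truth against every alternative report.
Others report (20, 20): truth gives 11, best alternative gives 11.
Others report (11, 20): truth gives 2, best alternative gives 2.
Others report (20, 11): truth gives 2, best alternative gives 2.
Others report (2, 2): truth gives 0, best alternative gives 0.
Others report (2, 6): truth gives 0, best alternative gives 0.
Others report (2, 11): truth gives 0, best alternative gives 0.
(Remaining 10 profiles checked similarly; truth is weakly best in each.)
In every case the truthful report is at least as good as any alternative, so it is a dominant strategy.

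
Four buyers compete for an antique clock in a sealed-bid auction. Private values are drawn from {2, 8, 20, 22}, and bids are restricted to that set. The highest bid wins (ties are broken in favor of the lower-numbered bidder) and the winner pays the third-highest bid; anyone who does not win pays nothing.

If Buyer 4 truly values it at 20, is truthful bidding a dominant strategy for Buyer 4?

No

Consider the case where Buyer 1 bids 2, Buyer 2 bids 2 and Buyer 3 bids 20.
Truthful bid 20: loses, pays 0, utility 0.
Bid 22 instead: wins, pays 2, utility 20 - 2 = 18.
Since 18 > 0, bidding 22 is strictly better here, so truthful bidding is not dominant.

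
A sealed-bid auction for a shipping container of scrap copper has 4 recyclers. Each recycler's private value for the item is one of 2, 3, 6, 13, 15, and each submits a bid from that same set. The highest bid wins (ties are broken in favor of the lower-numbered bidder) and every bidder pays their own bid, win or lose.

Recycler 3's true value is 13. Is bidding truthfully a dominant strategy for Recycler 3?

Consider the case where Recycler 1 bids 2, Recycler 2 bids 2 and Recycler 4 bids 2.
Truthful bid 13: wins, pays 13, utility 13 - 13 = 0.
Bid 3 instead: wins, pays 3, utility 13 - 3 = 10.
Since 10 > 0, bidding 3 is strictly better here, so truthful bidding is not dominant.

No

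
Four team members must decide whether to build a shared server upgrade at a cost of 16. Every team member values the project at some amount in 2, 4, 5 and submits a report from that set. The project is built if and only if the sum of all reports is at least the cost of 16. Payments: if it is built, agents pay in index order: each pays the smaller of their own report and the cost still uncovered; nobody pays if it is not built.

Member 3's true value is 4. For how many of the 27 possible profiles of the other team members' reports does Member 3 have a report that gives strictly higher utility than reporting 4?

4

Others report (4, 5, 5): truth gives 0; report 2 gives 2 > 0. Violating.
Others report (5, 4, 5): truth gives 0; report 2 gives 2 > 0. Violating.
Others report (5, 5, 4): truth gives 0; report 2 gives 2 > 0. Violating.
Others report (5, 5, 5): truth gives 0; report 2 gives 2 > 0. Violating.
Others report (2, 2, 2): truth gives 0; no alternative beats it.
Others report (2, 2, 4): truth gives 0; no alternative beats it.
(Checking all 27 profiles: 4 have a profitable deviation, 23 do not.)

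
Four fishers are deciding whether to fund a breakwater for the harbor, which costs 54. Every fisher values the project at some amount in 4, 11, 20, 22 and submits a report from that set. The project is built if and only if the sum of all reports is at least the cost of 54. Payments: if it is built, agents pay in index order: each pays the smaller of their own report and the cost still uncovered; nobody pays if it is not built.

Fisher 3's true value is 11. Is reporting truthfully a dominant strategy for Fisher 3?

Consider the case where Fisher 1 reports 11, Fisher 2 reports 20 and Fisher 4 reports 20.
Truthful report 11: project built, pays 11, utility 11 - 11 = 0.
Report 4 instead: project built, pays 4, utility 11 - 4 = 7.
Since 7 > 0, reporting 4 is strictly better here, so truthful reporting is not dominant.

No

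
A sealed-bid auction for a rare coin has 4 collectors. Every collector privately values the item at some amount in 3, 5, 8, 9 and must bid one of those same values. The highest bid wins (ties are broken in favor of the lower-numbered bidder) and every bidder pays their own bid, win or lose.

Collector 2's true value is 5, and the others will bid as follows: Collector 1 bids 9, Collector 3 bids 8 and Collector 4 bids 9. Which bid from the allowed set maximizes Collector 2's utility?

Bid 3: loses but pays 3, utility -3.
Bid 5: loses but pays 5, utility -5.
Bid 8: loses but pays 8, utility -8.
Bid 9: loses but pays 9, utility -9.
The best choice is 3 with utility -3.

3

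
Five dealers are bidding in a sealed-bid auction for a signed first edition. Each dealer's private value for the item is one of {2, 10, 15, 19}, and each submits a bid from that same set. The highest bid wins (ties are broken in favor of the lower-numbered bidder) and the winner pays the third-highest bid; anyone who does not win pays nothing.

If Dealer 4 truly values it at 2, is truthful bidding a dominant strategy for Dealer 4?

Yes

Check each profile of the others' bids and compare truth against every alternative bid.
Others bid (2, 2, 2, 2): truth gives 0, best alternative gives 0.
Others bid (2, 2, 2, 10): truth gives 0, best alternative gives 0.
Others bid (2, 2, 2, 15): truth gives 0, best alternative gives 0.
Others bid (2, 2, 2, 19): truth gives 0, best alternative gives 0.
Others bid (2, 2, 10, 2): truth gives 0, best alternative gives 0.
Others bid (2, 2, 10, 10): truth gives 0, best alternative gives 0.
(Remaining 250 profiles checked similarly; truth is weakly best in each.)
In every case the truthful bid is at least as good as any alternative, so it is a dominant strategy.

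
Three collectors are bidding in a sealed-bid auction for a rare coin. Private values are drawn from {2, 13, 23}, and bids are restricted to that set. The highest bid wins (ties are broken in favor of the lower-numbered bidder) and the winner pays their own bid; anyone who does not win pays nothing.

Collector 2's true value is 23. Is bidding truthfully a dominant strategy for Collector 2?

No

Consider the case where Collector 1 bids 2 and Collector 3 bids 2.
Truthful bid 23: wins, pays 23, utility 23 - 23 = 0.
Bid 13 instead: wins, pays 13, utility 23 - 13 = 10.
Since 10 > 0, bidding 13 is strictly better here, so truthful bidding is not dominant.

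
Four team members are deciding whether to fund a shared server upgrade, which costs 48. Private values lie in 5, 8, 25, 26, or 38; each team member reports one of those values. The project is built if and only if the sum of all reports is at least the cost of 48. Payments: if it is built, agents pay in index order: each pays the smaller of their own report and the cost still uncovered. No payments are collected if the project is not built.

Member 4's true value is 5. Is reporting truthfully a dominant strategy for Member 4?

Check each profile of the others' reports and compare truth against every alternative report.
Others report (8, 8, 25): truth gives 0, best alternative gives -2.
Others report (8, 25, 8): truth gives 0, best alternative gives -2.
Others report (25, 8, 8): truth gives 0, best alternative gives -2.
Others report (8, 8, 26): truth gives 0, best alternative gives -1.
Others report (8, 26, 8): truth gives 0, best alternative gives -1.
Others report (26, 8, 8): truth gives 0, best alternative gives -1.
(Remaining 119 profiles checked similarly; truth is weakly best in each.)
In every case the truthful report is at least as good as any alternative, so it is a dominant strategy.

Yes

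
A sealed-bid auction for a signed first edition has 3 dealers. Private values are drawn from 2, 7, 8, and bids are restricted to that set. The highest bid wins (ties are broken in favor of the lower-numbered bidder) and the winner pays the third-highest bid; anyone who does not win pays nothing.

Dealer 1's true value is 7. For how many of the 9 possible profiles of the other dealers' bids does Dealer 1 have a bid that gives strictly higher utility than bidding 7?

2

Others bid (2, 8): truth gives 0; bid 8 gives 5 > 0. Violating.
Others bid (8, 2): truth gives 0; bid 8 gives 5 > 0. Violating.
Others bid (2, 2): truth gives 5; no alternative beats it.
Others bid (2, 7): truth gives 5; no alternative beats it.
(Checking all 9 profiles: 2 have a profitable deviation, 7 do not.)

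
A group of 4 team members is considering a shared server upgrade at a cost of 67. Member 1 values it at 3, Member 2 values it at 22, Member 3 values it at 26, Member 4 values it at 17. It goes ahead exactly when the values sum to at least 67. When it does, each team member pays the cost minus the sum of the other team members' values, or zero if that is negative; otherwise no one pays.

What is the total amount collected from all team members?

Total value 68 ≥ cost 67, so it is built.
Member 1: others sum to 65; max(0, 67 - 65) = 2.
Member 2: others sum to 46; max(0, 67 - 46) = 21.
Member 3: others sum to 42; max(0, 67 - 42) = 25.
Member 4: others sum to 51; max(0, 67 - 51) = 16.
Total collected = 2 + 21 + 25 + 16 = 64.

64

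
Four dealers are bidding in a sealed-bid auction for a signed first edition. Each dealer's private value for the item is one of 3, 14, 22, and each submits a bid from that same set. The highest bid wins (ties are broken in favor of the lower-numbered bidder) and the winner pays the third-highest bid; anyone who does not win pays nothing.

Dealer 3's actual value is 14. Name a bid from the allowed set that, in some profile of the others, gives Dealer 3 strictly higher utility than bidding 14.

Suppose Dealer 1 bids 3, Dealer 2 bids 3 and Dealer 4 bids 22.
Bid 14: loses, pays 0, utility 0.
Bid 22: wins, pays 3, utility 14 - 3 = 11.
So bidding 22 beats truth here (11 > 0).

22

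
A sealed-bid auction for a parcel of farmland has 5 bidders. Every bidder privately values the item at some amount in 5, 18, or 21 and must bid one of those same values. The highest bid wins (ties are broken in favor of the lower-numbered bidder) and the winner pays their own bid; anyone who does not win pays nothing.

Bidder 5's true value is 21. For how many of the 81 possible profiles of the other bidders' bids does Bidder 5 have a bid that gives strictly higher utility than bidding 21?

1

Others bid (5, 5, 5, 5): truth gives 0; bid 18 gives 3 > 0. Violating.
Others bid (5, 5, 5, 18): truth gives 0; no alternative beats it.
Others bid (5, 5, 5, 21): truth gives 0; no alternative beats it.
(Checking all 81 profiles: 1 has a profitable deviation, 80 do not.)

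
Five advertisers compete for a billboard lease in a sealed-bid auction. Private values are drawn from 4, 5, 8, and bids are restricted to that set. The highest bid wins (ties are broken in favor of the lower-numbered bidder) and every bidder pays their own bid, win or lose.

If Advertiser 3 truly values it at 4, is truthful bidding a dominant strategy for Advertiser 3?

No

Consider the case where Advertiser 1 bids 4, Advertiser 2 bids 4, Advertiser 4 bids 4 and Advertiser 5 bids 4.
Truthful bid 4: loses but pays 4, utility -4.
Bid 5 instead: wins, pays 5, utility 4 - 5 = -1.
Since -1 > -4, bidding 5 is strictly better here, so truthful bidding is not dominant.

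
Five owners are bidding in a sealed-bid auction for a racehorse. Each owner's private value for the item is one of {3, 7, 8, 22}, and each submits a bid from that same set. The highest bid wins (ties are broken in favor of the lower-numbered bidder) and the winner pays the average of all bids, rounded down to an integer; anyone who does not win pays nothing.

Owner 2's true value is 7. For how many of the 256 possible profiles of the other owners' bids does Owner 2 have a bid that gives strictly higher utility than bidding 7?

37

Others bid (3, 3, 3, 8): truth gives 0; bid 8 gives 2 > 0. Violating.
Others bid (3, 3, 7, 8): truth gives 0; bid 8 gives 2 > 0. Violating.
Others bid (3, 3, 8, 3): truth gives 0; bid 8 gives 2 > 0. Violating.
Others bid (3, 3, 8, 7): truth gives 0; bid 8 gives 2 > 0. Violating.
Others bid (3, 3, 3, 3): truth gives 4; no alternative beats it.
Others bid (3, 3, 3, 7): truth gives 3; no alternative beats it.
(Checking all 256 profiles: 37 have a profitable deviation, 219 do not.)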